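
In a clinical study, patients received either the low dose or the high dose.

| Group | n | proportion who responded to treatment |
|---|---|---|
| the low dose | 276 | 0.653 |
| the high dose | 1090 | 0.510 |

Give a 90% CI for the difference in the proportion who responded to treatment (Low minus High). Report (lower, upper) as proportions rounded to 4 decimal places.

SE₁ = √(p̂₁(1−p̂₁)/n₁) = √(0.6530·0.3470/276) = 0.02865; SE₂ = √(0.5100·0.4900/1090) = 0.01514.
Independent samples: SE of the difference = √(SE₁² + SE₂²) = √(0.0008208225 + 0.0002292196) = 0.03240.
z* for 90% confidence is 1.645, so the margin of error is 1.645 × 0.03240 = 0.05330.
Point estimate p̂₁ − p̂₂ = 0.6530 − 0.5100 = 0.1430.
0.1430 ± 0.05330 → (0.0897, 0.1963).

(0.0897, 0.1963)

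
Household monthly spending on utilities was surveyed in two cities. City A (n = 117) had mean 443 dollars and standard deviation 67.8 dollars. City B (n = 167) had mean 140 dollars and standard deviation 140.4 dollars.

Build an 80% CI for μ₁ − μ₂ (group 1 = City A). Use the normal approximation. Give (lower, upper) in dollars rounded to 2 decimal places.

Per-group SEs: s₁/√n₁ = 67.8/√117 = 6.2681, s₂/√n₂ = 140.4/√167 = 10.8645.
Unpooled SE of the difference: √(39.28907761 + 118.03736025) = 12.5430.
Margin of error = z* · SE = 1.282 × 12.5430 = 16.0801.
x̄₁ − x̄₂ = 443 − 140 = 303.0000.
CI: 303.0000 ± 16.0801 = (286.92, 319.08).

(286.92, 319.08)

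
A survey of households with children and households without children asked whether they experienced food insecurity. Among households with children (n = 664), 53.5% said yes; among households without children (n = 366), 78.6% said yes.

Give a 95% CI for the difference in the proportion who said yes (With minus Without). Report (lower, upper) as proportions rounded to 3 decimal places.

(-0.308, -0.194)

Each SE is √(p̂(1−p̂)/n): √(0.5350·0.4650/664) = 0.01936 and √(0.7860·0.2140/366) = 0.02144.
SE(p̂₁ − p̂₂) = √(SE₁² + SE₂²) = √(0.0003748096 + 0.0004596736) = 0.02889, since the two samples are independent.
At 95% confidence z* = 1.960; margin = 1.960 × 0.02889 = 0.05662.
The difference is 0.5350 − 0.7860 = -0.2510, so the interval is -0.2510 ± 0.05662 = (-0.308, -0.194).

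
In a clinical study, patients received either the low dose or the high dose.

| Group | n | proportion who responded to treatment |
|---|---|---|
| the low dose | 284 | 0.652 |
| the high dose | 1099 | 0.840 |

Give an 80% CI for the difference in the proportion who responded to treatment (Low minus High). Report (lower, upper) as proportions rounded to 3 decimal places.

(-0.227, -0.149)

The two standard errors are √(0.6520×0.3480/284) = 0.02827 and √(0.8400×0.1600/1099) = 0.01106.
Because the samples are independent, SE_diff = √(0.02827² + 0.01106²) = 0.03036.
Using z* = 1.282 for 80%, ME = 1.282 × 0.03036 = 0.03892.
p̂₁ − p̂₂ = -0.1880; interval -0.1880 ± 0.03892 gives (-0.227, -0.149).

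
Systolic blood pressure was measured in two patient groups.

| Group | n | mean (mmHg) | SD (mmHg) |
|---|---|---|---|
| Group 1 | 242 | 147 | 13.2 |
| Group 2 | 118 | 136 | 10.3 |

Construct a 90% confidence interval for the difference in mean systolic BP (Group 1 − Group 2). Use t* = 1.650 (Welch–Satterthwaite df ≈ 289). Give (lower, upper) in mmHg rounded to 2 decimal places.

(8.90, 13.10)

Standard errors of each mean: 13.2/√242 = 0.8485 and 10.3/√118 = 0.9482.
SE(x̄₁ − x̄₂) = √(0.8485² + 0.9482²) = 1.2724 for independent samples with unequal variances.
With t* = 1.650, the margin is 1.650 × 1.2724 = 2.0995.
x̄₁ − x̄₂ = 147 − 136 = 11.0000; the interval is 11.0000 ± 2.0995 = (8.90, 13.10).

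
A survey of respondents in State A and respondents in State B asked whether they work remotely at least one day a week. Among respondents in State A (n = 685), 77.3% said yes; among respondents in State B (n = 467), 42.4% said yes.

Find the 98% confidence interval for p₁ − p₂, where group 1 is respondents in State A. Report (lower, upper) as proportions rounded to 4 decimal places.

Each SE is √(p̂(1−p̂)/n): √(0.7730·0.2270/685) = 0.01601 and √(0.4240·0.5760/467) = 0.02287.
SE(p̂₁ − p̂₂) = √(SE₁² + SE₂²) = √(0.0002563201 + 0.0005230369) = 0.02792, since the two samples are independent.
At 98% confidence z* = 2.326; margin = 2.326 × 0.02792 = 0.06494.
The difference is 0.7730 − 0.4240 = 0.3490, so the interval is 0.3490 ± 0.06494 = (0.2841, 0.4139).

(0.2841, 0.4139)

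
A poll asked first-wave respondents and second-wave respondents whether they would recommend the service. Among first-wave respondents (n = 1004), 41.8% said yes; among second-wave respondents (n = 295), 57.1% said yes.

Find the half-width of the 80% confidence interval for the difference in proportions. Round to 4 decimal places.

Each SE is √(p̂(1−p̂)/n): √(0.4180·0.5820/1004) = 0.01557 and √(0.5710·0.4290/295) = 0.02882.
SE(p̂₁ − p̂₂) = √(SE₁² + SE₂²) = √(0.0002424249 + 0.0008305924) = 0.03276, since the two samples are independent.
At 80% confidence z* = 1.282; margin = 1.282 × 0.03276 = 0.04200.

0.0420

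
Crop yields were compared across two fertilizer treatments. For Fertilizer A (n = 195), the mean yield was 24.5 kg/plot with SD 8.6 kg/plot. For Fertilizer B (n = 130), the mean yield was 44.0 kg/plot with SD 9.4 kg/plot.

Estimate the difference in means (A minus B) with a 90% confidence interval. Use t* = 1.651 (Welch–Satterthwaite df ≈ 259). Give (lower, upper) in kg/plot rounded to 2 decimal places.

(-21.20, -17.80)

SE₁ = s₁/√n₁ = 8.6/√195 = 0.6159; SE₂ = 9.4/√130 = 0.8244.
Independent samples, unequal variances: SE_diff = √(SE₁² + SE₂²) = √(0.37933281 + 0.67963536) = 1.0291.
t* = 1.651, so margin of error = 1.651 × 1.0291 = 1.6990.
Difference in means = 24.5 − 44.0 = -19.5000.
-19.5000 ± 1.6990 → (-21.20, -17.80).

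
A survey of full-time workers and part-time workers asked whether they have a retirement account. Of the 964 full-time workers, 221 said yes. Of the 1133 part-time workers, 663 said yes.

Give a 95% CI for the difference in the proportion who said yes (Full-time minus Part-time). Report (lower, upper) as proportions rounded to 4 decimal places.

(-0.3950, -0.3168)

p̂₁ = 221/964 = 0.2293 and p̂₂ = 663/1133 = 0.5852.
SE₁ = √(p̂₁(1−p̂₁)/n₁) = √(0.2293·0.7707/964) = 0.01354; SE₂ = √(0.5852·0.4148/1133) = 0.01464.
Independent samples: SE of the difference = √(SE₁² + SE₂²) = √(0.0001833316 + 0.0002143296) = 0.01994.
z* for 95% confidence is 1.960, so the margin of error is 1.960 × 0.01994 = 0.03908.
Point estimate p̂₁ − p̂₂ = 0.2293 − 0.5852 = -0.3559.
-0.3559 ± 0.03908 → (-0.3950, -0.3168).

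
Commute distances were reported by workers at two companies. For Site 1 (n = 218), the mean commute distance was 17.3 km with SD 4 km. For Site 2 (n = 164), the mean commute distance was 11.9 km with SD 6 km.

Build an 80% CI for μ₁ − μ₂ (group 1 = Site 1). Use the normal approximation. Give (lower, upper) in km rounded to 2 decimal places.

(4.71, 6.09)

Per-group SEs: s₁/√n₁ = 4/√218 = 0.2709, s₂/√n₂ = 6/√164 = 0.4685.
Unpooled SE of the difference: √(0.07338681 + 0.21949225) = 0.5412.
Margin of error = z* · SE = 1.282 × 0.5412 = 0.6938.
x̄₁ − x̄₂ = 17.3 − 11.9 = 5.4000.
CI: 5.4000 ± 0.6938 = (4.71, 6.09).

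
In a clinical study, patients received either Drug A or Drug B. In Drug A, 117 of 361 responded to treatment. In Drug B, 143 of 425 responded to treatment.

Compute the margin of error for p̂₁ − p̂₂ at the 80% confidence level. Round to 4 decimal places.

0.0431

p̂₁ = 117/361 = 0.3241 and p̂₂ = 143/425 = 0.3365.
SE₁ = √(p̂₁(1−p̂₁)/n₁) = √(0.3241·0.6759/361) = 0.02463; SE₂ = √(0.3365·0.6635/425) = 0.02292.
Independent samples: SE of the difference = √(SE₁² + SE₂²) = √(0.0006066369 + 0.0005253264) = 0.03364.
z* for 80% confidence is 1.282, so the margin of error is 1.282 × 0.03364 = 0.04313.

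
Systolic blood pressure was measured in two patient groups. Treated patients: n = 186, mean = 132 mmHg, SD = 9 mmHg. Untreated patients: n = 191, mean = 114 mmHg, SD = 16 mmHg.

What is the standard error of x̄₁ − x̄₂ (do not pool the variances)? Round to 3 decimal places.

1.333

Standard errors of each mean: 9/√186 = 0.6599 and 16/√191 = 1.1577.
SE(x̄₁ − x̄₂) = √(0.6599² + 1.1577²) = 1.3326 for independent samples with unequal variances.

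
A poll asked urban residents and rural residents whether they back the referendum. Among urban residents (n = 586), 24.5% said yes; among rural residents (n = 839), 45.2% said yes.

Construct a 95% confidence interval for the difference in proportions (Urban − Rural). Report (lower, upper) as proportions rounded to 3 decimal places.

The two standard errors are √(0.2450×0.7550/586) = 0.01777 and √(0.4520×0.5480/839) = 0.01718.
Because the samples are independent, SE_diff = √(0.01777² + 0.01718²) = 0.02472.
Using z* = 1.960 for 95%, ME = 1.960 × 0.02472 = 0.04845.
p̂₁ − p̂₂ = -0.2070; interval -0.2070 ± 0.04845 gives (-0.255, -0.159).

(-0.255, -0.159)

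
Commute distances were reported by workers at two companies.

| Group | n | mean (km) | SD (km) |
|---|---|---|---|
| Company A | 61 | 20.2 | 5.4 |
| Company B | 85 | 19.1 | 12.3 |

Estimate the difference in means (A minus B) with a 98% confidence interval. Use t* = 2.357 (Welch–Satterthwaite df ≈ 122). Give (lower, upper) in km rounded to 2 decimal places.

Per-group SEs: s₁/√n₁ = 5.4/√61 = 0.6914, s₂/√n₂ = 12.3/√85 = 1.3341.
Unpooled SE of the difference: √(0.47803396 + 1.77982281) = 1.5026.
Margin of error = t* · SE = 2.357 × 1.5026 = 3.5416.
x̄₁ − x̄₂ = 20.2 − 19.1 = 1.1000.
CI: 1.1000 ± 3.5416 = (-2.44, 4.64).

(-2.44, 4.64)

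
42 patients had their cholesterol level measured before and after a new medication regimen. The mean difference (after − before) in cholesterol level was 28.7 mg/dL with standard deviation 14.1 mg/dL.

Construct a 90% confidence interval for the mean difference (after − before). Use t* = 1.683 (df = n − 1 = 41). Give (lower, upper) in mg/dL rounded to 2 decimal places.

(25.04, 32.36)

Paired design: SE = s_d/√n = 14.1/√42 = 2.1757.
t* = 1.683; margin of error = 1.683 × 2.1757 = 3.6617.
28.7 ± 3.6617 → (25.04, 32.36).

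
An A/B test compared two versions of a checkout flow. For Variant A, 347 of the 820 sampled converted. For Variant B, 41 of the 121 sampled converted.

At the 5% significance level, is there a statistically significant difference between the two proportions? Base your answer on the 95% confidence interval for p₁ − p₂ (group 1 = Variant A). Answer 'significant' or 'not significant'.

not significant

Sample proportions: 347/820 = 0.4232, 41/121 = 0.3388.
Each SE is √(p̂(1−p̂)/n): √(0.4232·0.5768/820) = 0.01725 and √(0.3388·0.6612/121) = 0.04303.
SE(p̂₁ − p̂₂) = √(SE₁² + SE₂²) = √(0.0002975625 + 0.0018515809) = 0.04636, since the two samples are independent.
At 95% confidence z* = 1.960; margin = 1.960 × 0.04636 = 0.09087.
The difference is 0.4232 − 0.3388 = 0.0844, so the interval is 0.0844 ± 0.09087 = (-0.00647, 0.17527).
The interval (-0.00647, 0.17527) contains 0, so the difference is not significant.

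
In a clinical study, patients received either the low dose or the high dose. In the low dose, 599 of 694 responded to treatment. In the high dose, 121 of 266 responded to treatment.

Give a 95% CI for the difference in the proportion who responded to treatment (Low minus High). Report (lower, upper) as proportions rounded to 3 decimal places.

p̂₁ = 599/694 = 0.8631 and p̂₂ = 121/266 = 0.4549.
SE₁ = √(p̂₁(1−p̂₁)/n₁) = √(0.8631·0.1369/694) = 0.01305; SE₂ = √(0.4549·0.5451/266) = 0.03053.
Independent samples: SE of the difference = √(SE₁² + SE₂²) = √(0.0001703025 + 0.0009320809) = 0.03320.
z* for 95% confidence is 1.960, so the margin of error is 1.960 × 0.03320 = 0.06507.
Point estimate p̂₁ − p̂₂ = 0.8631 − 0.4549 = 0.4082.
0.4082 ± 0.06507 → (0.343, 0.473).

(0.343, 0.473)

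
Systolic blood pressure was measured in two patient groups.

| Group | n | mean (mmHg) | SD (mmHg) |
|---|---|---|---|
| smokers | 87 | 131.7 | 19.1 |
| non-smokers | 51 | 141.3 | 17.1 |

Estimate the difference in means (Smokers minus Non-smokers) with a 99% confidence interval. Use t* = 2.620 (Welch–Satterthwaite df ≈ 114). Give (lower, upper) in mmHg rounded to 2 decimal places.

Per-group SEs: s₁/√n₁ = 19.1/√87 = 2.0477, s₂/√n₂ = 17.1/√51 = 2.3945.
Unpooled SE of the difference: √(4.19307529 + 5.73363025) = 3.1507.
Margin of error = t* · SE = 2.620 × 3.1507 = 8.2548.
x̄₁ − x̄₂ = 131.7 − 141.3 = -9.6000.
CI: -9.6000 ± 8.2548 = (-17.85, -1.35).

(-17.85, -1.35)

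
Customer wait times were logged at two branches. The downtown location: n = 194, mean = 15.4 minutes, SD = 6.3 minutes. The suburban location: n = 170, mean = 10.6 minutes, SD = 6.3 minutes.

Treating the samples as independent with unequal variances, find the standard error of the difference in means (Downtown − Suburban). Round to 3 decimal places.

Per-group SEs: s₁/√n₁ = 6.3/√194 = 0.4523, s₂/√n₂ = 6.3/√170 = 0.4832.
Unpooled SE of the difference: √(0.20457529 + 0.23348224) = 0.6619.

0.662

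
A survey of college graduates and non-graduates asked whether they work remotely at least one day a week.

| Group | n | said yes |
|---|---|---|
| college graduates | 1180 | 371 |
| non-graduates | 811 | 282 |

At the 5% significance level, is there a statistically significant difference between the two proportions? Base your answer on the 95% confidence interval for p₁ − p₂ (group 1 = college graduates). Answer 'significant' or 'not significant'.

not significant

First, p̂₁ = 371/1180 = 0.3144; p̂₂ = 282/811 = 0.3477.
The two standard errors are √(0.3144×0.6856/1180) = 0.01352 and √(0.3477×0.6523/811) = 0.01672.
Because the samples are independent, SE_diff = √(0.01352² + 0.01672²) = 0.02150.
Using z* = 1.960 for 95%, ME = 1.960 × 0.02150 = 0.04214.
p̂₁ − p̂₂ = -0.0333; interval -0.0333 ± 0.04214 gives (-0.07544, 0.00884).
The interval (-0.07544, 0.00884) contains 0, so the difference is not significant.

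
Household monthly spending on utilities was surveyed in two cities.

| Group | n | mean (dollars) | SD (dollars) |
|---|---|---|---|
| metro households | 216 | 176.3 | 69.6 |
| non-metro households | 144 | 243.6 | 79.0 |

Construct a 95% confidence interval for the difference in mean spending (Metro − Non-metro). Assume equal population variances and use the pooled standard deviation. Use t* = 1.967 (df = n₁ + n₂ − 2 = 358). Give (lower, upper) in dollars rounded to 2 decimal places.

Pooled variance s_p² = [215·69.6² + 143·79.0²] / (216+144−2) = 5402.1156, so s_p = 73.4991.
SE_diff = s_p·√(1/n₁ + 1/n₂) = 73.4991·√(1/216 + 1/144) = 7.9072.
t* = 1.967; margin = 1.967 × 7.9072 = 15.5535.
Difference = 176.3 − 243.6 = -67.3000.
-67.3000 ± 15.5535 → (-82.85, -51.75).

(-82.85, -51.75)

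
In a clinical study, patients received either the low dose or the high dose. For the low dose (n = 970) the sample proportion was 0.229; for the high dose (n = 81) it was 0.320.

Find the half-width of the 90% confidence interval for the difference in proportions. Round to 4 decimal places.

0.0881

SE₁ = √(p̂₁(1−p̂₁)/n₁) = √(0.2290·0.7710/970) = 0.01349; SE₂ = √(0.3200·0.6800/81) = 0.05183.
Independent samples: SE of the difference = √(SE₁² + SE₂²) = √(0.0001819801 + 0.0026863489) = 0.05356.
z* for 90% confidence is 1.645, so the margin of error is 1.645 × 0.05356 = 0.08811.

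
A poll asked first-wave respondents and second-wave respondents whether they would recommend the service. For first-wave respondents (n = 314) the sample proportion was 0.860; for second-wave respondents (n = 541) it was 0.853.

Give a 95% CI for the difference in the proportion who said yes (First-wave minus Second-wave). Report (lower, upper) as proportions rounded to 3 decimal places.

The two standard errors are √(0.8600×0.1400/314) = 0.01958 and √(0.8530×0.1470/541) = 0.01522.
Because the samples are independent, SE_diff = √(0.01958² + 0.01522²) = 0.02480.
Using z* = 1.960 for 95%, ME = 1.960 × 0.02480 = 0.04861.
p̂₁ − p̂₂ = 0.0070; interval 0.0070 ± 0.04861 gives (-0.042, 0.056).

(-0.042, 0.056)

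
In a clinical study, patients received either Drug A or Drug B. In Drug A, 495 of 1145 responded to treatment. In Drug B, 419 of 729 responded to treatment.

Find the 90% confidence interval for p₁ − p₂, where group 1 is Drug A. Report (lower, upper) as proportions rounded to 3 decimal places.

First, p̂₁ = 495/1145 = 0.4323; p̂₂ = 419/729 = 0.5748.
The two standard errors are √(0.4323×0.5677/1145) = 0.01464 and √(0.5748×0.4252/729) = 0.01831.
Because the samples are independent, SE_diff = √(0.01464² + 0.01831²) = 0.02344.
Using z* = 1.645 for 90%, ME = 1.645 × 0.02344 = 0.03856.
p̂₁ − p̂₂ = -0.1425; interval -0.1425 ± 0.03856 gives (-0.181, -0.104).

(-0.181, -0.104)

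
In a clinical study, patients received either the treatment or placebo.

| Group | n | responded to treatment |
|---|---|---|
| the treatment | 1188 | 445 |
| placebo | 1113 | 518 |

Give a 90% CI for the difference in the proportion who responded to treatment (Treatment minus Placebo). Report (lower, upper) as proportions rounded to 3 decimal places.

(-0.125, -0.057)

p̂₁ = 445/1188 = 0.3746 and p̂₂ = 518/1113 = 0.4654.
SE₁ = √(p̂₁(1−p̂₁)/n₁) = √(0.3746·0.6254/1188) = 0.01404; SE₂ = √(0.4654·0.5346/1113) = 0.01495.
Independent samples: SE of the difference = √(SE₁² + SE₂²) = √(0.0001971216 + 0.0002235025) = 0.02051.
z* for 90% confidence is 1.645, so the margin of error is 1.645 × 0.02051 = 0.03374.
Point estimate p̂₁ − p̂₂ = 0.3746 − 0.4654 = -0.0908.
-0.0908 ± 0.03374 → (-0.125, -0.057).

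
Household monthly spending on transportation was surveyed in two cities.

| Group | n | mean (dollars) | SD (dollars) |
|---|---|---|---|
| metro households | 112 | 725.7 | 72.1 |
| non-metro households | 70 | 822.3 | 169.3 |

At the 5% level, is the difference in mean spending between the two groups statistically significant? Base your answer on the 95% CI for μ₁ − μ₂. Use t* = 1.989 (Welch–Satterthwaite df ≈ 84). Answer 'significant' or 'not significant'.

Standard errors of each mean: 72.1/√112 = 6.8128 and 169.3/√70 = 20.2352.
SE(x̄₁ − x̄₂) = √(6.8128² + 20.2352²) = 21.3513 for independent samples with unequal variances.
With t* = 1.989, the margin is 1.989 × 21.3513 = 42.4677.
x̄₁ − x̄₂ = 725.7 − 822.3 = -96.6000; the interval is -96.6000 ± 42.4677 = (-139.0677, -54.1323).
The interval (-139.0677, -54.1323) does not contain 0, so the difference is significant.

significant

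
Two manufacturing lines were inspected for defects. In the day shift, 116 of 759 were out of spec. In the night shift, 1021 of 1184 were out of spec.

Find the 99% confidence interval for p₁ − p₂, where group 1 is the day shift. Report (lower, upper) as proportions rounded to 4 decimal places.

First, p̂₁ = 116/759 = 0.1528; p̂₂ = 1021/1184 = 0.8623.
The two standard errors are √(0.1528×0.8472/759) = 0.01306 and √(0.8623×0.1377/1184) = 0.01001.
Because the samples are independent, SE_diff = √(0.01306² + 0.01001²) = 0.01645.
Using z* = 2.576 for 99%, ME = 2.576 × 0.01645 = 0.04238.
p̂₁ − p̂₂ = -0.7095; interval -0.7095 ± 0.04238 gives (-0.7519, -0.6671).

(-0.7519, -0.6671)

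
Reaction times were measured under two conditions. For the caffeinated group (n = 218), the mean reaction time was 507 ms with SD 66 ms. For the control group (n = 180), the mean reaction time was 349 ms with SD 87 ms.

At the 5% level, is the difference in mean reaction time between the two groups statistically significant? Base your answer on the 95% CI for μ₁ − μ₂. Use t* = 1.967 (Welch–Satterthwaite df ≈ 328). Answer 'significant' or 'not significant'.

Per-group SEs: s₁/√n₁ = 66/√218 = 4.4701, s₂/√n₂ = 87/√180 = 6.4846.
Unpooled SE of the difference: √(19.98179401 + 42.05003716) = 7.8760.
Margin of error = t* · SE = 1.967 × 7.8760 = 15.4921.
x̄₁ − x̄₂ = 507 − 349 = 158.0000.
CI: 158.0000 ± 15.4921 = (142.5079, 173.4921).
The interval (142.5079, 173.4921) does not contain 0, so the difference is significant.

significant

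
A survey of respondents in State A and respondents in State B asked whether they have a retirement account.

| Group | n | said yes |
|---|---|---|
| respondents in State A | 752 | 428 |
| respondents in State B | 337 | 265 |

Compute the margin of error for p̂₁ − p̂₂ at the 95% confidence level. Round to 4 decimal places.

p̂₁ = 428/752 = 0.5691 and p̂₂ = 265/337 = 0.7864.
SE₁ = √(p̂₁(1−p̂₁)/n₁) = √(0.5691·0.4309/752) = 0.01806; SE₂ = √(0.7864·0.2136/337) = 0.02233.
Independent samples: SE of the difference = √(SE₁² + SE₂²) = √(0.0003261636 + 0.0004986289) = 0.02872.
z* for 95% confidence is 1.960, so the margin of error is 1.960 × 0.02872 = 0.05629.

0.0563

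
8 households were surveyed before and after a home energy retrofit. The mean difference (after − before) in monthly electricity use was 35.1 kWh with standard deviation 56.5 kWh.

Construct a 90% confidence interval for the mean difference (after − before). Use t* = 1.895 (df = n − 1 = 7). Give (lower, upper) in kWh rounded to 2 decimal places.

(-2.75, 72.95)

This is a matched-pairs design, so SE = s_d/√n = 56.5/√8 = 19.9758.
Margin = 1.895 × 19.9758 = 37.8541; the interval is 35.1 ± 37.8541 = (-2.75, 72.95).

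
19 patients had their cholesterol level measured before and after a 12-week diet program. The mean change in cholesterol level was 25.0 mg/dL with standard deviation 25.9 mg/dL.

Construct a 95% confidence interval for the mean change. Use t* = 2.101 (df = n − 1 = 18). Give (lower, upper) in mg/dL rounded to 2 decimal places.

(12.52, 37.48)

This is a matched-pairs design, so SE = s_d/√n = 25.9/√19 = 5.9419.
Margin = 2.101 × 5.9419 = 12.4839; the interval is 25.0 ± 12.4839 = (12.52, 37.48).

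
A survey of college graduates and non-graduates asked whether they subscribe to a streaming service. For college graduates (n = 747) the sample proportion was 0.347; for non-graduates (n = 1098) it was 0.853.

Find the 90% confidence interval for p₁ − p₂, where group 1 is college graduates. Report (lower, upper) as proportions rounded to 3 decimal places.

The two standard errors are √(0.3470×0.6530/747) = 0.01742 and √(0.8530×0.1470/1098) = 0.01069.
Because the samples are independent, SE_diff = √(0.01742² + 0.01069²) = 0.02044.
Using z* = 1.645 for 90%, ME = 1.645 × 0.02044 = 0.03362.
p̂₁ − p̂₂ = -0.5060; interval -0.5060 ± 0.03362 gives (-0.540, -0.472).

(-0.540, -0.472)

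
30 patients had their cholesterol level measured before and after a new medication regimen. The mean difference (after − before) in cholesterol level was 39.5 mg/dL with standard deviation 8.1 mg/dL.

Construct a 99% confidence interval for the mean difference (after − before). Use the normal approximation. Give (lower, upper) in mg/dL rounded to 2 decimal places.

This is a matched-pairs design, so SE = s_d/√n = 8.1/√30 = 1.4789.
Margin = 2.576 × 1.4789 = 3.8096; the interval is 39.5 ± 3.8096 = (35.69, 43.31).

(35.69, 43.31)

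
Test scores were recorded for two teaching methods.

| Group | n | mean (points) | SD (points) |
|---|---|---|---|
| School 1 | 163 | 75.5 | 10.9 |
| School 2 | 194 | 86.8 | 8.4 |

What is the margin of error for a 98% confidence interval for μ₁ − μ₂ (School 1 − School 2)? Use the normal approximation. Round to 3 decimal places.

2.431

SE₁ = s₁/√n₁ = 10.9/√163 = 0.8538; SE₂ = 8.4/√194 = 0.6031.
Independent samples, unequal variances: SE_diff = √(SE₁² + SE₂²) = √(0.72897444 + 0.36372961) = 1.0453.
z* = 2.326, so margin of error = 2.326 × 1.0453 = 2.4314.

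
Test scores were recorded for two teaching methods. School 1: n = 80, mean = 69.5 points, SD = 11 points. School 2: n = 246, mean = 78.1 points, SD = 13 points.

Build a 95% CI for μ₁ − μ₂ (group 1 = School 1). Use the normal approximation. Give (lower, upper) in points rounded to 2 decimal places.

Standard errors of each mean: 11/√80 = 1.2298 and 13/√246 = 0.8288.
SE(x̄₁ − x̄₂) = √(1.2298² + 0.8288²) = 1.4830 for independent samples with unequal variances.
With z* = 1.960, the margin is 1.960 × 1.4830 = 2.9067.
x̄₁ − x̄₂ = 69.5 − 78.1 = -8.6000; the interval is -8.6000 ± 2.9067 = (-11.51, -5.69).

(-11.51, -5.69)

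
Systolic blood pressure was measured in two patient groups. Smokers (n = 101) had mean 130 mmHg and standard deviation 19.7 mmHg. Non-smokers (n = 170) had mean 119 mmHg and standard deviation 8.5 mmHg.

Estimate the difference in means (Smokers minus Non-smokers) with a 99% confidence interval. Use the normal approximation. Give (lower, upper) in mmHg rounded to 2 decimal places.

SE₁ = s₁/√n₁ = 19.7/√101 = 1.9602; SE₂ = 8.5/√170 = 0.6519.
Independent samples, unequal variances: SE_diff = √(SE₁² + SE₂²) = √(3.84238404 + 0.42497361) = 2.0658.
z* = 2.576, so margin of error = 2.576 × 2.0658 = 5.3215.
Difference in means = 130 − 119 = 11.0000.
11.0000 ± 5.3215 → (5.68, 16.32).

(5.68, 16.32)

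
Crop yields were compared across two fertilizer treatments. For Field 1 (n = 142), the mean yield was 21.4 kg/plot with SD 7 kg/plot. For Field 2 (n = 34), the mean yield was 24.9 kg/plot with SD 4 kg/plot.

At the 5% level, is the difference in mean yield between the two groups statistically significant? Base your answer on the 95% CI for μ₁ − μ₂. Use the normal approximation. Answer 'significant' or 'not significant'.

significant

Per-group SEs: s₁/√n₁ = 7/√142 = 0.5874, s₂/√n₂ = 4/√34 = 0.6860.
Unpooled SE of the difference: √(0.34503876 + 0.470596) = 0.9031.
Margin of error = z* · SE = 1.960 × 0.9031 = 1.7701.
x̄₁ − x̄₂ = 21.4 − 24.9 = -3.5000.
CI: -3.5000 ± 1.7701 = (-5.2701, -1.7299).
The interval (-5.2701, -1.7299) does not contain 0, so the difference is significant.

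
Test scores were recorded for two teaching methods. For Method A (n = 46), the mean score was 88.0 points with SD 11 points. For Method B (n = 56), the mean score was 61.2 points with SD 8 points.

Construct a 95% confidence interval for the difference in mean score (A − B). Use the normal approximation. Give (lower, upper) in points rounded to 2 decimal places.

SE₁ = s₁/√n₁ = 11/√46 = 1.6219; SE₂ = 8/√56 = 1.0690.
Independent samples, unequal variances: SE_diff = √(SE₁² + SE₂²) = √(2.63055961 + 1.142761) = 1.9425.
z* = 1.960, so margin of error = 1.960 × 1.9425 = 3.8073.
Difference in means = 88.0 − 61.2 = 26.8000.
26.8000 ± 3.8073 → (22.99, 30.61).

(22.99, 30.61)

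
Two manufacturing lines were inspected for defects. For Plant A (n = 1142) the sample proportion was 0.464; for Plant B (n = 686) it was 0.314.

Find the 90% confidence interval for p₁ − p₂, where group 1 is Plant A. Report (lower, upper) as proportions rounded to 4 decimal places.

The two standard errors are √(0.4640×0.5360/1142) = 0.01476 and √(0.3140×0.6860/686) = 0.01772.
Because the samples are independent, SE_diff = √(0.01476² + 0.01772²) = 0.02306.
Using z* = 1.645 for 90%, ME = 1.645 × 0.02306 = 0.03793.
p̂₁ − p̂₂ = 0.1500; interval 0.1500 ± 0.03793 gives (0.1121, 0.1879).

(0.1121, 0.1879)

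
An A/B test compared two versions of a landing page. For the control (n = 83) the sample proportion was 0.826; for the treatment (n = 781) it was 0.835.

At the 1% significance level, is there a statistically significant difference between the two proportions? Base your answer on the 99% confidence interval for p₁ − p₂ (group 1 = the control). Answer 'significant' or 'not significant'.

The two standard errors are √(0.8260×0.1740/83) = 0.04161 and √(0.8350×0.1650/781) = 0.01328.
Because the samples are independent, SE_diff = √(0.04161² + 0.01328²) = 0.04368.
Using z* = 2.576 for 99%, ME = 2.576 × 0.04368 = 0.11252.
p̂₁ − p̂₂ = -0.0090; interval -0.0090 ± 0.11252 gives (-0.12152, 0.10352).
The interval (-0.12152, 0.10352) contains 0, so the difference is not significant.

not significant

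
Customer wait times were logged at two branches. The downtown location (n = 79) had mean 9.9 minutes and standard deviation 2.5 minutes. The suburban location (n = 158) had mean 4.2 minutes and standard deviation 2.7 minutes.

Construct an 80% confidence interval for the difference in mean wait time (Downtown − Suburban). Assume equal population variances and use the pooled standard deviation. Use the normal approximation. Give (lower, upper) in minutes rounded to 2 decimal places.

(5.23, 6.17)

s_p = √[((n₁−1)s₁² + (n₂−1)s₂²)/(n₁+n₂−2)] = √[(78·2.5² + 157·2.7²)/235] = 2.6353.
SE = 2.6353·√(1/79 + 1/158) = 0.3631.
With z* = 1.282, margin = 1.282 × 0.3631 = 0.4655.
x̄₁ − x̄₂ = 9.9 − 4.2 = 5.7000; interval 5.7000 ± 0.4655 = (5.23, 6.17).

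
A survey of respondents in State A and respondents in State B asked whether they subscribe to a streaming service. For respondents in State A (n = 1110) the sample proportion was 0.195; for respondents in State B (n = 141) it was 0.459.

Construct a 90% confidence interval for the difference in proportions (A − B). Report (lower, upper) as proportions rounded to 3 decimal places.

(-0.336, -0.192)

Each SE is √(p̂(1−p̂)/n): √(0.1950·0.8050/1110) = 0.01189 and √(0.4590·0.5410/141) = 0.04197.
SE(p̂₁ − p̂₂) = √(SE₁² + SE₂²) = √(0.0001413721 + 0.0017614809) = 0.04362, since the two samples are independent.
At 90% confidence z* = 1.645; margin = 1.645 × 0.04362 = 0.07175.
The difference is 0.1950 − 0.4590 = -0.2640, so the interval is -0.2640 ± 0.07175 = (-0.336, -0.192).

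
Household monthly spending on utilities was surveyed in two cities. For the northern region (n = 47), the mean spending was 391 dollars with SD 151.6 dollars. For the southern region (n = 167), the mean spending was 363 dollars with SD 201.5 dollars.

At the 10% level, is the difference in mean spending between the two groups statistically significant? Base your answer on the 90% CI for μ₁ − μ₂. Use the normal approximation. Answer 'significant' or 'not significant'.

not significant

SE₁ = s₁/√n₁ = 151.6/√47 = 22.1131; SE₂ = 201.5/√167 = 15.5925.
Independent samples, unequal variances: SE_diff = √(SE₁² + SE₂²) = √(488.98919161 + 243.12605625) = 27.0576.
z* = 1.645, so margin of error = 1.645 × 27.0576 = 44.5098.
Difference in means = 391 − 363 = 28.0000.
28.0000 ± 44.5098 → (-16.5098, 72.5098).
The interval (-16.5098, 72.5098) contains 0, so the difference is not significant.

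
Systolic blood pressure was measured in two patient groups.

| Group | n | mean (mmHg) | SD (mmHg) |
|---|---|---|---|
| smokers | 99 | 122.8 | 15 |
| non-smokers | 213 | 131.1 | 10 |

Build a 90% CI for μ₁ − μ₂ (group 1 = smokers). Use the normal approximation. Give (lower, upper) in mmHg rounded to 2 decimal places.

(-11.02, -5.58)

Standard errors of each mean: 15/√99 = 1.5076 and 10/√213 = 0.6852.
SE(x̄₁ − x̄₂) = √(1.5076² + 0.6852²) = 1.6560 for independent samples with unequal variances.
With z* = 1.645, the margin is 1.645 × 1.6560 = 2.7241.
x̄₁ − x̄₂ = 122.8 − 131.1 = -8.3000; the interval is -8.3000 ± 2.7241 = (-11.02, -5.58).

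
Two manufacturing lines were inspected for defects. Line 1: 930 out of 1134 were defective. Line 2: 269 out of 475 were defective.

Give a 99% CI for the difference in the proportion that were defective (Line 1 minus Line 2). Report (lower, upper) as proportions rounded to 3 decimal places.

Sample proportions: 930/1134 = 0.8201, 269/475 = 0.5663.
Each SE is √(p̂(1−p̂)/n): √(0.8201·0.1799/1134) = 0.01141 and √(0.5663·0.4337/475) = 0.02274.
SE(p̂₁ − p̂₂) = √(SE₁² + SE₂²) = √(0.0001301881 + 0.0005171076) = 0.02544, since the two samples are independent.
At 99% confidence z* = 2.576; margin = 2.576 × 0.02544 = 0.06553.
The difference is 0.8201 − 0.5663 = 0.2538, so the interval is 0.2538 ± 0.06553 = (0.188, 0.319).

(0.188, 0.319)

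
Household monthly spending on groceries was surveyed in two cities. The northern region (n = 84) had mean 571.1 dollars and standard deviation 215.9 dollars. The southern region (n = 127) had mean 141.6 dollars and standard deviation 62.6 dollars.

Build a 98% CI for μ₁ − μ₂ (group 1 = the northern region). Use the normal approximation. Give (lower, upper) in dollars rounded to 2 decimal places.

(373.20, 485.80)

Standard errors of each mean: 215.9/√84 = 23.5566 and 62.6/√127 = 5.5549.
SE(x̄₁ − x̄₂) = √(23.5566² + 5.5549²) = 24.2027 for independent samples with unequal variances.
With z* = 2.326, the margin is 2.326 × 24.2027 = 56.2955.
x̄₁ − x̄₂ = 571.1 − 141.6 = 429.5000; the interval is 429.5000 ± 56.2955 = (373.20, 485.80).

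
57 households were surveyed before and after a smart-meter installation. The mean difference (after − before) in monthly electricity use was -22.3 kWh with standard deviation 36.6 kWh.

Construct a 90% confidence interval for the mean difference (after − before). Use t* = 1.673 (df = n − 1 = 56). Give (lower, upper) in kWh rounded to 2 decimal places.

(-30.41, -14.19)

Paired design: SE = s_d/√n = 36.6/√57 = 4.8478.
t* = 1.673; margin of error = 1.673 × 4.8478 = 8.1104.
-22.3 ± 8.1104 → (-30.41, -14.19).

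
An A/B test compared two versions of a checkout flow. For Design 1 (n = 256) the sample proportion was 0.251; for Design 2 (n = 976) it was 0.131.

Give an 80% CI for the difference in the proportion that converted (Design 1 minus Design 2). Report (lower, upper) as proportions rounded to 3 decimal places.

SE₁ = √(p̂₁(1−p̂₁)/n₁) = √(0.2510·0.7490/256) = 0.02710; SE₂ = √(0.1310·0.8690/976) = 0.01080.
Independent samples: SE of the difference = √(SE₁² + SE₂²) = √(0.00073441 + 0.00011664) = 0.02917.
z* for 80% confidence is 1.282, so the margin of error is 1.282 × 0.02917 = 0.03740.
Point estimate p̂₁ − p̂₂ = 0.2510 − 0.1310 = 0.1200.
0.1200 ± 0.03740 → (0.083, 0.157).

(0.083, 0.157)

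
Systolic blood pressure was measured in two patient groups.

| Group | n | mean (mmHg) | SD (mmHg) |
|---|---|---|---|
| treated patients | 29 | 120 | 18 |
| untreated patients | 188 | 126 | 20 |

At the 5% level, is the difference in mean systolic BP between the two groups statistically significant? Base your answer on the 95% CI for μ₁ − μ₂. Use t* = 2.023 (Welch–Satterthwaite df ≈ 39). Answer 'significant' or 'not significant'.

SE₁ = s₁/√n₁ = 18/√29 = 3.3425; SE₂ = 20/√188 = 1.4586.
Independent samples, unequal variances: SE_diff = √(SE₁² + SE₂²) = √(11.17230625 + 2.12751396) = 3.6469.
t* = 2.023, so margin of error = 2.023 × 3.6469 = 7.3777.
Difference in means = 120 − 126 = -6.0000.
-6.0000 ± 7.3777 → (-13.3777, 1.3777).
The interval (-13.3777, 1.3777) contains 0, so the difference is not significant.

not significant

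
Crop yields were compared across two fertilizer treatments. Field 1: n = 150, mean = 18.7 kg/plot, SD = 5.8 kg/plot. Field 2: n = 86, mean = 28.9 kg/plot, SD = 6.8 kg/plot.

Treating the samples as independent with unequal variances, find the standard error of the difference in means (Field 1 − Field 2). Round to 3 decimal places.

0.873

Per-group SEs: s₁/√n₁ = 5.8/√150 = 0.4736, s₂/√n₂ = 6.8/√86 = 0.7333.
Unpooled SE of the difference: √(0.22429696 + 0.53772889) = 0.8729.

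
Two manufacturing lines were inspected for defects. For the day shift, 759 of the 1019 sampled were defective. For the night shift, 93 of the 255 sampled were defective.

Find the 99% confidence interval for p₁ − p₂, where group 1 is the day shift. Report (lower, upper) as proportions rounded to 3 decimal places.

p̂₁ = 759/1019 = 0.7448 and p̂₂ = 93/255 = 0.3647.
SE₁ = √(p̂₁(1−p̂₁)/n₁) = √(0.7448·0.2552/1019) = 0.01366; SE₂ = √(0.3647·0.6353/255) = 0.03014.
Independent samples: SE of the difference = √(SE₁² + SE₂²) = √(0.0001865956 + 0.0009084196) = 0.03309.
z* for 99% confidence is 2.576, so the margin of error is 2.576 × 0.03309 = 0.08524.
Point estimate p̂₁ − p̂₂ = 0.7448 − 0.3647 = 0.3801.
0.3801 ± 0.08524 → (0.295, 0.465).

(0.295, 0.465)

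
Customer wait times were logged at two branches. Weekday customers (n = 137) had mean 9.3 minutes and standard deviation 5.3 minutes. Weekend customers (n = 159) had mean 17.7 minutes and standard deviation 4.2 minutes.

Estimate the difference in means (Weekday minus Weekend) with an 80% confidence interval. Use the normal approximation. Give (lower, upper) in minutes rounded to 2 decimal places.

(-9.12, -7.68)

Per-group SEs: s₁/√n₁ = 5.3/√137 = 0.4528, s₂/√n₂ = 4.2/√159 = 0.3331.
Unpooled SE of the difference: √(0.20502784 + 0.11095561) = 0.5621.
Margin of error = z* · SE = 1.282 × 0.5621 = 0.7206.
x̄₁ − x̄₂ = 9.3 − 17.7 = -8.4000.
CI: -8.4000 ± 0.7206 = (-9.12, -7.68).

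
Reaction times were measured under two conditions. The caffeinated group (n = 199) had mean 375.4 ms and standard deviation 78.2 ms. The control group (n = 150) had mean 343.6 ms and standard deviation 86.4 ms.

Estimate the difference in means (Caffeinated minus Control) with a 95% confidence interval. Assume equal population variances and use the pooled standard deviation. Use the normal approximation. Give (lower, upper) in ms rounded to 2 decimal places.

(14.46, 49.14)

s_p = √[((n₁−1)s₁² + (n₂−1)s₂²)/(n₁+n₂−2)] = √[(198·78.2² + 149·86.4²)/347] = 81.8218.
SE = 81.8218·√(1/199 + 1/150) = 8.8473.
With z* = 1.960, margin = 1.960 × 8.8473 = 17.3407.
x̄₁ − x̄₂ = 375.4 − 343.6 = 31.8000; interval 31.8000 ± 17.3407 = (14.46, 49.14).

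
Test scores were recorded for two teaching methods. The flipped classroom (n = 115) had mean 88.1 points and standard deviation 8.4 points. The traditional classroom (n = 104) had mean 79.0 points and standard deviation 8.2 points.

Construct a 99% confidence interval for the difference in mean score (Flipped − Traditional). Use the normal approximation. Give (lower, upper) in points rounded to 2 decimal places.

(6.21, 11.99)

Per-group SEs: s₁/√n₁ = 8.4/√115 = 0.7833, s₂/√n₂ = 8.2/√104 = 0.8041.
Unpooled SE of the difference: √(0.61355889 + 0.64657681) = 1.1226.
Margin of error = z* · SE = 2.576 × 1.1226 = 2.8918.
x̄₁ − x̄₂ = 88.1 − 79.0 = 9.1000.
CI: 9.1000 ± 2.8918 = (6.21, 11.99).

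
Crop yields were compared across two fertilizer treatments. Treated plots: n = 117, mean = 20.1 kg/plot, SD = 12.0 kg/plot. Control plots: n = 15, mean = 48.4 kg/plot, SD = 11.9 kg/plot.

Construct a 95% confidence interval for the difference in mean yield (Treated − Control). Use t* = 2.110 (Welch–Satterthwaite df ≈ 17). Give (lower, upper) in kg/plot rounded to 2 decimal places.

(-35.19, -21.41)

Standard errors of each mean: 12.0/√117 = 1.1094 and 11.9/√15 = 3.0726.
SE(x̄₁ − x̄₂) = √(1.1094² + 3.0726²) = 3.2667 for independent samples with unequal variances.
With t* = 2.110, the margin is 2.110 × 3.2667 = 6.8927.
x̄₁ − x̄₂ = 20.1 − 48.4 = -28.3000; the interval is -28.3000 ± 6.8927 = (-35.19, -21.41).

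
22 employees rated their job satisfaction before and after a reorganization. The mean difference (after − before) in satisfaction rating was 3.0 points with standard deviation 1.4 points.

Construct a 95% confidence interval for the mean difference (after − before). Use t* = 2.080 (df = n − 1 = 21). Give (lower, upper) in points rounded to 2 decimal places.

(2.38, 3.62)

This is a matched-pairs design, so SE = s_d/√n = 1.4/√22 = 0.2985.
Margin = 2.080 × 0.2985 = 0.6209; the interval is 3.0 ± 0.6209 = (2.38, 3.62).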